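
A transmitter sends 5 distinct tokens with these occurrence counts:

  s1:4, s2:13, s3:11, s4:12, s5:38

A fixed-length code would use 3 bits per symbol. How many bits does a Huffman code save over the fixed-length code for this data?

Fixed-length: 3 bits × 78 symbols = 234 bits.
Huffman merges:
combine s1(4), s3(11) → 15
combine s4(12), s2(13) → 25
combine 15, 25 → 40
combine s5(38), 40 → 78
Huffman total = 15 + 25 + 40 + 78 = 158 bits.
Saving = 234 − 158 = 76 bits.

76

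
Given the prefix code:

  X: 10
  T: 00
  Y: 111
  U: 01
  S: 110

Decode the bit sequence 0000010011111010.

TTUTYSX

Read left to right; each codeword is recognised as soon as it completes (prefix code):
  00→T | 00→T | 01→U | 00→T | 111→Y | 110→S | 10→X
Decoded message: TTUTYSX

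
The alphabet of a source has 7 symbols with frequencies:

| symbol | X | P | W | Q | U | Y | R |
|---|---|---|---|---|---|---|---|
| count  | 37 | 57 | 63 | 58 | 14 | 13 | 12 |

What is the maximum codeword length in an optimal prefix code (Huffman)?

Merge the two lowest-weight nodes at each step:
merge R(12) and Y(13): 25
merge U(14) and 25: 39
merge X(37) and 39: 76
merge P(57) and Q(58): 115
merge W(63) and 76: 139
merge 115 and 139: 254
The first pair merged (R, Y) ends up deepest, at depth 5.

5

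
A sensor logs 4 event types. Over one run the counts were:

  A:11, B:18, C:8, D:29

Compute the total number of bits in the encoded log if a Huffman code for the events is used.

Build the Huffman tree bottom-up:
combine C(8), A(11) → 19
combine B(18), 19 → 37
combine D(29), 37 → 66
Each symbol's bit-cost is frequency × depth; summing gives 122 bits (equivalently 19 + 37 + 66).

122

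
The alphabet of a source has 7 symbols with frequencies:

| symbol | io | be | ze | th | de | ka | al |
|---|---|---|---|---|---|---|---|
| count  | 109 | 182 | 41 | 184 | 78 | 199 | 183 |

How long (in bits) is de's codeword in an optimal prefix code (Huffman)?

4

Build the tree from the bottom:
combine ze(41), de(78) → 119
combine io(109), 119 → 228
combine be(182), al(183) → 365
combine th(184), ka(199) → 383
combine 228, 365 → 593
combine 383, 593 → 976
The subtree containing de is merged 4 times, so code length = 4.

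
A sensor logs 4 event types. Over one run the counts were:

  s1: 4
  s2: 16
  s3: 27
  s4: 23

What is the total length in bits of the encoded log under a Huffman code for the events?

133

Greedily combine the two least-frequent nodes:
combine s1(4), s2(16) → 20
combine 20, s4(23) → 43
combine s3(27), 43 → 70
Each symbol's bit-cost is frequency × depth; summing gives 133 bits (equivalently 20 + 43 + 70).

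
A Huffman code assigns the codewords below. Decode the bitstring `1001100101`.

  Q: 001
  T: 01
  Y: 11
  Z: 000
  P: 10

PTPTT

Read left to right; each codeword is recognised as soon as it completes (prefix code):
  10→P | 01→T | 10→P | 01→T | 01→T
Decoded message: PTPTT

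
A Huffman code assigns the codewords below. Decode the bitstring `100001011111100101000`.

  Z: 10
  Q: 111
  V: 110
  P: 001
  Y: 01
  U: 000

Read left to right; each codeword is recognised as soon as it completes (prefix code):
  10→Z | 000→U | 10→Z | 111→Q | 111→Q | 001→P | 01→Y | 000→U
Decoded message: ZUZQQPYU

ZUZQQPYU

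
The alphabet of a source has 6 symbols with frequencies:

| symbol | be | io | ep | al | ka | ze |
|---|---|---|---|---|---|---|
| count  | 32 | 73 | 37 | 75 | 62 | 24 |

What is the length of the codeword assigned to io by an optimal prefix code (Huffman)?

Huffman merges, smallest pair first:
merge ze(24) and be(32): 56
merge ep(37) and 56: 93
merge ka(62) and io(73): 135
merge al(75) and 93: 168
merge 135 and 168: 303
io sits 2 levels below the root, so its codeword is 2 bits.

2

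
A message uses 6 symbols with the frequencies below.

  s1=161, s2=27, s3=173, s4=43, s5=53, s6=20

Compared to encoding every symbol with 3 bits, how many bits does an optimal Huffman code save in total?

Fixed-length: 3 bits × 477 symbols = 1431 bits.
Huffman merges:
s6(20) + s2(27) → 47
s4(43) + 47 → 90
s5(53) + 90 → 143
143 + s1(161) → 304
s3(173) + 304 → 477
Huffman total = 47 + 90 + 143 + 304 + 477 = 1061 bits.
Saving = 1431 − 1061 = 370 bits.

370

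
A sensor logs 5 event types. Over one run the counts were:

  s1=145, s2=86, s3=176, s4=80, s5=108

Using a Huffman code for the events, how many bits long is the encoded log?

Merge the two smallest weights repeatedly:
s4(80) + s2(86) → 166
s5(108) + s1(145) → 253
166 + s3(176) → 342
253 + 342 → 595
Total encoded bits = sum of merged weights = 166 + 253 + 342 + 595 = 1356.

1356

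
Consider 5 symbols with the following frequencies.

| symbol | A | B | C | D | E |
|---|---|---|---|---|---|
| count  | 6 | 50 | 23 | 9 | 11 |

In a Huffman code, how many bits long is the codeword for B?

1

Repeatedly merge the two smallest:
combine A(6), D(9) → 15
combine E(11), 15 → 26
combine C(23), 26 → 49
combine 49, B(50) → 99
B sits one level below the root: a 1-bit codeword.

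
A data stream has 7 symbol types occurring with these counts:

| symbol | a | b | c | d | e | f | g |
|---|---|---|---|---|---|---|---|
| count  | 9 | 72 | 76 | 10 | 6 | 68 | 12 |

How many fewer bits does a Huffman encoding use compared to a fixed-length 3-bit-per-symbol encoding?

Fixed-length: 3 bits × 253 symbols = 759 bits.
Huffman merges:
merge e(6) and a(9): 15
merge d(10) and g(12): 22
merge 15 and 22: 37
merge 37 and f(68): 105
merge b(72) and c(76): 148
merge 105 and 148: 253
Huffman total = 15 + 22 + 37 + 105 + 148 + 253 = 580 bits.
Saving = 759 − 580 = 179 bits.

179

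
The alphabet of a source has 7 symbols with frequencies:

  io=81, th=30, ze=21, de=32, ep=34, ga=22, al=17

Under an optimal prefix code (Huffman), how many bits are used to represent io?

Repeatedly merge the two smallest:
merge al(17) and ze(21): 38
merge ga(22) and th(30): 52
merge de(32) and ep(34): 66
merge 38 and 52: 90
merge 66 and io(81): 147
merge 90 and 147: 237
io's leaf is at depth 2, giving a 2-bit codeword.

2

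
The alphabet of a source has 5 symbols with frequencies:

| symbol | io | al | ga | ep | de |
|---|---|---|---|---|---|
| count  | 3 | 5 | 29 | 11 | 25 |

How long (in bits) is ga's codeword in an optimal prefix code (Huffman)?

Repeatedly merge the two smallest:
combine io(3), al(5) → 8
combine 8, ep(11) → 19
combine 19, de(25) → 44
combine ga(29), 44 → 73
ga sits one level below the root: a 1-bit codeword.

1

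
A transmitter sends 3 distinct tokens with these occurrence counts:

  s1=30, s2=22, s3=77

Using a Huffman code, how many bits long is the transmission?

181

Build the Huffman tree bottom-up:
combine s2(22), s1(30) → 52
combine 52, s3(77) → 129
The encoded length is the sum of every internal node's weight: 52 + 129 = 181 bits.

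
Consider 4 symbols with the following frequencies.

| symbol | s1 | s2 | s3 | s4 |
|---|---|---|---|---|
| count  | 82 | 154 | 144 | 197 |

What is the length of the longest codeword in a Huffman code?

2

Merge the two lowest-weight nodes at each step:
merge s1(82) and s3(144): 226
merge s2(154) and s4(197): 351
merge 226 and 351: 577
The rarest symbols sit at the bottom; the longest codeword is 2 bits.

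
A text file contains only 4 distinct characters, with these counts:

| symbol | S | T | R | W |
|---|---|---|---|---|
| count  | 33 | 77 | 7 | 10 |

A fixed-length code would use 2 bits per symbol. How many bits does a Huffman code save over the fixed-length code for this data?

Fixed-length: 2 bits × 127 symbols = 254 bits.
Huffman merges:
merge R(7) and W(10): 17
merge 17 and S(33): 50
merge 50 and T(77): 127
Huffman total = 17 + 50 + 127 = 194 bits.
Saving = 254 − 194 = 60 bits.

60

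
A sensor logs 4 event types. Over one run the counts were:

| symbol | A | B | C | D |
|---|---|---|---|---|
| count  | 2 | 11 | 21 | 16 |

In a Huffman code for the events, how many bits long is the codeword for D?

Huffman merges, smallest pair first:
A(2) + B(11) → 13
13 + D(16) → 29
C(21) + 29 → 50
The subtree containing D is merged 2 times, so code length = 2.

2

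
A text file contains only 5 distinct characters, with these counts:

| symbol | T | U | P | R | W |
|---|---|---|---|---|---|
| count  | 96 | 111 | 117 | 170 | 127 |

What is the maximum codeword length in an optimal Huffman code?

3

Merge the two lowest-weight nodes at each step:
T(96) + U(111) → 207
P(117) + W(127) → 244
R(170) + 207 → 377
244 + 377 → 621
The first pair merged (T, U) ends up deepest, at depth 3.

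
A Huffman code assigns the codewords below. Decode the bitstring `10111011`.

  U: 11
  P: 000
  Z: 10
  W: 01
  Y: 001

Read left to right; each codeword is recognised as soon as it completes (prefix code):
  10→Z | 11→U | 10→Z | 11→U
Decoded message: ZUZU

ZUZU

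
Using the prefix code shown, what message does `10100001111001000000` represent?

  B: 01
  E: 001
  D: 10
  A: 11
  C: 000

Read left to right; each codeword is recognised as soon as it completes (prefix code):
  10→D | 10→D | 000→C | 11→A | 11→A | 001→E | 000→C | 000→C
Decoded message: DDCAAECC

DDCAAECC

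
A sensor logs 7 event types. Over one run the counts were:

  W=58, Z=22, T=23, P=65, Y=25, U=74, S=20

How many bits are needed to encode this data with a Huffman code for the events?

Merge the two smallest weights repeatedly:
combine S(20), Z(22) → 42
combine T(23), Y(25) → 48
combine 42, 48 → 90
combine W(58), P(65) → 123
combine U(74), 90 → 164
combine 123, 164 → 287
Each symbol's bit-cost is frequency × depth; summing gives 754 bits (equivalently 42 + 48 + 90 + 123 + 164 + 287).

754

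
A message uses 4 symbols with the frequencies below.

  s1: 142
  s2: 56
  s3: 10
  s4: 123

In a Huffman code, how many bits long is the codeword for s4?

2

Huffman merges, smallest pair first:
combine s3(10), s2(56) → 66
combine 66, s4(123) → 189
combine s1(142), 189 → 331
s4's leaf is at depth 2, giving a 2-bit codeword.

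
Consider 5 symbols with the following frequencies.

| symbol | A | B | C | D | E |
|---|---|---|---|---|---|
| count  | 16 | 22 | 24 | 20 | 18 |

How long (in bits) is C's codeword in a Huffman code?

Build the tree from the bottom:
merge A(16) and E(18): 34
merge D(20) and B(22): 42
merge C(24) and 34: 58
merge 42 and 58: 100
The subtree containing C is merged 2 times, so code length = 2.

2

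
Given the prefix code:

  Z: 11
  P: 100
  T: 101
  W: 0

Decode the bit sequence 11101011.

ZTWZ

Read left to right; each codeword is recognised as soon as it completes (prefix code):
  11→Z | 101→T | 0→W | 11→Z
Decoded message: ZTWZ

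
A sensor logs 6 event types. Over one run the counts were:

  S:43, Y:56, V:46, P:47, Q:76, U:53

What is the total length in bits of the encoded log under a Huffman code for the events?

Build the Huffman tree bottom-up:
S(43) + V(46) → 89
P(47) + U(53) → 100
Y(56) + Q(76) → 132
89 + 100 → 189
132 + 189 → 321
The encoded length is the sum of every internal node's weight: 89 + 100 + 132 + 189 + 321 = 831 bits.

831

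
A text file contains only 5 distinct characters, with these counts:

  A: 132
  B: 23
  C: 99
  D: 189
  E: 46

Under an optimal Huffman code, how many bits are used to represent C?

Huffman merges, smallest pair first:
merge B(23) and E(46): 69
merge 69 and C(99): 168
merge A(132) and 168: 300
merge D(189) and 300: 489
C sits 3 levels below the root, so its codeword is 3 bits.

3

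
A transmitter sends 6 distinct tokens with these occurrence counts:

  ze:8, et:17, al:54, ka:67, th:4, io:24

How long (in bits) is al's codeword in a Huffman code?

2

Build the tree from the bottom:
th(4) + ze(8) → 12
12 + et(17) → 29
io(24) + 29 → 53
53 + al(54) → 107
ka(67) + 107 → 174
The subtree containing al is merged 2 times, so code length = 2.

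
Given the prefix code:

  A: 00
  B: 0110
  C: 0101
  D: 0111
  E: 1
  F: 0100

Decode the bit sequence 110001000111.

Read left to right; each codeword is recognised as soon as it completes (prefix code):
  1→E | 1→E | 00→A | 0100→F | 0111→D
Decoded message: EEAFD

EEAFD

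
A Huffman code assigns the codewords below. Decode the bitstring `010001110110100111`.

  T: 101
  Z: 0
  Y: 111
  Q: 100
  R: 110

ZQZYZRQY

Read left to right; each codeword is recognised as soon as it completes (prefix code):
  0→Z | 100→Q | 0→Z | 111→Y | 0→Z | 110→R | 100→Q | 111→Y
Decoded message: ZQZYZRQY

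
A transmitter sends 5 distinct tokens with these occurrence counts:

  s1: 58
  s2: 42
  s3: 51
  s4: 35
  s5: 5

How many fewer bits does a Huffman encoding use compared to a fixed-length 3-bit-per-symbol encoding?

151

Fixed-length: 3 bits × 191 symbols = 573 bits.
Huffman merges:
combine s5(5), s4(35) → 40
combine 40, s2(42) → 82
combine s3(51), s1(58) → 109
combine 82, 109 → 191
Huffman total = 40 + 82 + 109 + 191 = 422 bits.
Saving = 573 − 422 = 151 bits.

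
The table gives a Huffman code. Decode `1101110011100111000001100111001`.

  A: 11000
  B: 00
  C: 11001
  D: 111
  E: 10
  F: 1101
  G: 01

FCCABCC

Read left to right; each codeword is recognised as soon as it completes (prefix code):
  1101→F | 11001→C | 11001→C | 11000→A | 00→B | 11001→C | 11001→C
Decoded message: FCCABCC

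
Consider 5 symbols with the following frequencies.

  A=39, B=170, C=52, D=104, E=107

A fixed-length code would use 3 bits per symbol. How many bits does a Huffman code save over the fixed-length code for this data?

381

Fixed-length: 3 bits × 472 symbols = 1416 bits.
Huffman merges:
combine A(39), C(52) → 91
combine 91, D(104) → 195
combine E(107), B(170) → 277
combine 195, 277 → 472
Huffman total = 91 + 195 + 277 + 472 = 1035 bits.
Saving = 1416 − 1035 = 381 bits.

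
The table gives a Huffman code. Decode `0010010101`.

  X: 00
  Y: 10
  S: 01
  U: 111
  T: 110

Read left to right; each codeword is recognised as soon as it completes (prefix code):
  00→X | 10→Y | 01→S | 01→S | 01→S
Decoded message: XYSSS

XYSSS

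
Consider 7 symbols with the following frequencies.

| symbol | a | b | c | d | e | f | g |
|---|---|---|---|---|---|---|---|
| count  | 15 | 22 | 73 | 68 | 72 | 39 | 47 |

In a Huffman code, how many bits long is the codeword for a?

Build the tree from the bottom:
a(15) + b(22) → 37
37 + f(39) → 76
g(47) + d(68) → 115
e(72) + c(73) → 145
76 + 115 → 191
145 + 191 → 336
The subtree containing a is merged 4 times, so code length = 4.

4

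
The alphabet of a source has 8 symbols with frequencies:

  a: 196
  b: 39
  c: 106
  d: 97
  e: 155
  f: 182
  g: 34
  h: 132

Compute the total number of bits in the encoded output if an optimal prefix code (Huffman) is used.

2688

Greedily combine the two least-frequent nodes:
merge g(34) and b(39): 73
merge 73 and d(97): 170
merge c(106) and h(132): 238
merge e(155) and 170: 325
merge f(182) and a(196): 378
merge 238 and 325: 563
merge 378 and 563: 941
The encoded length is the sum of every internal node's weight: 73 + 170 + 238 + 325 + 378 + 563 + 941 = 2688 bits.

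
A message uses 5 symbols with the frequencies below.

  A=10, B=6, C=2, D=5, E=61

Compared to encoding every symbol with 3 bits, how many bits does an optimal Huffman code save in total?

125

Fixed-length: 3 bits × 84 symbols = 252 bits.
Huffman merges:
C(2) + D(5) → 7
B(6) + 7 → 13
A(10) + 13 → 23
23 + E(61) → 84
Huffman total = 7 + 13 + 23 + 84 = 127 bits.
Saving = 252 − 127 = 125 bits.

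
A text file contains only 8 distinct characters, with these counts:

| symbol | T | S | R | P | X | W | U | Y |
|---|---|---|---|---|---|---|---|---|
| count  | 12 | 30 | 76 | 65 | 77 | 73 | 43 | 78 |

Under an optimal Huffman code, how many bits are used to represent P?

3

Build the tree from the bottom:
merge T(12) and S(30): 42
merge 42 and U(43): 85
merge P(65) and W(73): 138
merge R(76) and X(77): 153
merge Y(78) and 85: 163
merge 138 and 153: 291
merge 163 and 291: 454
P sits 3 levels below the root, so its codeword is 3 bits.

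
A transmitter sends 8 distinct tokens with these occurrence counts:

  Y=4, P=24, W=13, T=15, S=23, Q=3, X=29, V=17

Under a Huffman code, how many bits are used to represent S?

3

Repeatedly merge the two smallest:
merge Q(3) and Y(4): 7
merge 7 and W(13): 20
merge T(15) and V(17): 32
merge 20 and S(23): 43
merge P(24) and X(29): 53
merge 32 and 43: 75
merge 53 and 75: 128
S sits 3 levels below the root, so its codeword is 3 bits.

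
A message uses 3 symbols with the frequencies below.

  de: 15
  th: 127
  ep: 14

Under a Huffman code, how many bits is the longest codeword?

2

Merge the two lowest-weight nodes at each step:
combine ep(14), de(15) → 29
combine 29, th(127) → 156
The first pair merged (ep, de) ends up deepest, at depth 2.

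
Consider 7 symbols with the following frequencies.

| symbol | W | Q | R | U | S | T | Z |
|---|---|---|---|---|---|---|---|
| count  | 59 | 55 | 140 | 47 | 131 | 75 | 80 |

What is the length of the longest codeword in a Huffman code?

Merge the two lowest-weight nodes at each step:
combine U(47), Q(55) → 102
combine W(59), T(75) → 134
combine Z(80), 102 → 182
combine S(131), 134 → 265
combine R(140), 182 → 322
combine 265, 322 → 587
The first pair merged (U, Q) ends up deepest, at depth 4.

4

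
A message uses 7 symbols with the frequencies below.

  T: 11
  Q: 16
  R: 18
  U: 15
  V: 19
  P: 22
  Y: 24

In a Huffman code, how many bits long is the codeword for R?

3

Huffman merges, smallest pair first:
merge T(11) and U(15): 26
merge Q(16) and R(18): 34
merge V(19) and P(22): 41
merge Y(24) and 26: 50
merge 34 and 41: 75
merge 50 and 75: 125
R sits 3 levels below the root, so its codeword is 3 bits.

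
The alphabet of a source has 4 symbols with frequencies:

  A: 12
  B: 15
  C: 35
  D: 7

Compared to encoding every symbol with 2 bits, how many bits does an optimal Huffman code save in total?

16

Fixed-length: 2 bits × 69 symbols = 138 bits.
Huffman merges:
D(7) + A(12) → 19
B(15) + 19 → 34
34 + C(35) → 69
Huffman total = 19 + 34 + 69 = 122 bits.
Saving = 138 − 122 = 16 bits.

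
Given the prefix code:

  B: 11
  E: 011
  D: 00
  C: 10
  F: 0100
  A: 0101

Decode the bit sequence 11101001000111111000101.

BCCFEBBDA

Read left to right; each codeword is recognised as soon as it completes (prefix code):
  11→B | 10→C | 10→C | 0100→F | 011→E | 11→B | 11→B | 00→D | 0101→A
Decoded message: BCCFEBBDA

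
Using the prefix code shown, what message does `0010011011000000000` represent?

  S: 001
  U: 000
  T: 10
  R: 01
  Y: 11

SSTYUUU

Read left to right; each codeword is recognised as soon as it completes (prefix code):
  001→S | 001→S | 10→T | 11→Y | 000→U | 000→U | 000→U
Decoded message: SSTYUUU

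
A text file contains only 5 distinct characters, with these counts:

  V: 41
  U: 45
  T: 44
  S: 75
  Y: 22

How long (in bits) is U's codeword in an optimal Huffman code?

Build the tree from the bottom:
combine Y(22), V(41) → 63
combine T(44), U(45) → 89
combine 63, S(75) → 138
combine 89, 138 → 227
U's leaf is at depth 2, giving a 2-bit codeword.

2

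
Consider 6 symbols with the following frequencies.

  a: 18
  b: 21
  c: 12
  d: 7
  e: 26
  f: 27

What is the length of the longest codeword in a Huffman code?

Merge the two lowest-weight nodes at each step:
merge d(7) and c(12): 19
merge a(18) and 19: 37
merge b(21) and e(26): 47
merge f(27) and 37: 64
merge 47 and 64: 111
Maximum depth reached is 4.

4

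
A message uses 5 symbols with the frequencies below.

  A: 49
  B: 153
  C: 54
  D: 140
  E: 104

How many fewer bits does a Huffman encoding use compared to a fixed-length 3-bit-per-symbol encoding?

397

Fixed-length: 3 bits × 500 symbols = 1500 bits.
Huffman merges:
A(49) + C(54) → 103
103 + E(104) → 207
D(140) + B(153) → 293
207 + 293 → 500
Huffman total = 103 + 207 + 293 + 500 = 1103 bits.
Saving = 1500 − 1103 = 397 bits.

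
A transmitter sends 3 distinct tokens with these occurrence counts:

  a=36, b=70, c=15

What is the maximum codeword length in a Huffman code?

2

Merge the two lowest-weight nodes at each step:
merge c(15) and a(36): 51
merge 51 and b(70): 121
Maximum depth reached is 2.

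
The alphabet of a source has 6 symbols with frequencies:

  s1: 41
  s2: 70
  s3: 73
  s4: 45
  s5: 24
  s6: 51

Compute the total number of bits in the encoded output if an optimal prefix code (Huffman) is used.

769

Merge the two smallest weights repeatedly:
s5(24) + s1(41) → 65
s4(45) + s6(51) → 96
65 + s2(70) → 135
s3(73) + 96 → 169
135 + 169 → 304
Total encoded bits = sum of merged weights = 65 + 96 + 135 + 169 + 304 = 769.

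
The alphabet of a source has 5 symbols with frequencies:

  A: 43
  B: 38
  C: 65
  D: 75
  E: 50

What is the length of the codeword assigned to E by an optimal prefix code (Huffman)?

Huffman merges, smallest pair first:
B(38) + A(43) → 81
E(50) + C(65) → 115
D(75) + 81 → 156
115 + 156 → 271
E's leaf is at depth 2, giving a 2-bit codeword.

2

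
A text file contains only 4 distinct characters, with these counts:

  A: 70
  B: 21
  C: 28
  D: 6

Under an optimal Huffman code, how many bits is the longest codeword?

3

Merge the two lowest-weight nodes at each step:
D(6) + B(21) → 27
27 + C(28) → 55
55 + A(70) → 125
The rarest symbols sit at the bottom; the longest codeword is 3 bits.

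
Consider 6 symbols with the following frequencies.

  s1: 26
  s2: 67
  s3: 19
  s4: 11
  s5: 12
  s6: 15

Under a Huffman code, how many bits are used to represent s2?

1

Build the tree from the bottom:
combine s4(11), s5(12) → 23
combine s6(15), s3(19) → 34
combine 23, s1(26) → 49
combine 34, 49 → 83
combine s2(67), 83 → 150
s2 is merged only at the final step, so code length = 1.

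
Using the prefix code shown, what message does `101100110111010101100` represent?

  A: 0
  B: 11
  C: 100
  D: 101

Read left to right; each codeword is recognised as soon as it completes (prefix code):
  101→D | 100→C | 11→B | 0→A | 11→B | 101→D | 0→A | 101→D | 100→C
Decoded message: DCBABDADC

DCBABDADC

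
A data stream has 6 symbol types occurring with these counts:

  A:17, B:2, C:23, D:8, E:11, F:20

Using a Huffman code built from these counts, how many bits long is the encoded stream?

Greedily combine the two least-frequent nodes:
combine B(2), D(8) → 10
combine 10, E(11) → 21
combine A(17), F(20) → 37
combine 21, C(23) → 44
combine 37, 44 → 81
Total encoded bits = sum of merged weights = 10 + 21 + 37 + 44 + 81 = 193.

193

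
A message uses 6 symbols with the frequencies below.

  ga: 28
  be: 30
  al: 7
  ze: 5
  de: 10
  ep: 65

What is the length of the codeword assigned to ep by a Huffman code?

1

Huffman merges, smallest pair first:
merge ze(5) and al(7): 12
merge de(10) and 12: 22
merge 22 and ga(28): 50
merge be(30) and 50: 80
merge ep(65) and 80: 145
ep sits one level below the root: a 1-bit codeword.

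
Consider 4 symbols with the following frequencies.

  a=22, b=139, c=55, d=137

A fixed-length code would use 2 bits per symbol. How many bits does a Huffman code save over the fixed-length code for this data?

62

Fixed-length: 2 bits × 353 symbols = 706 bits.
Huffman merges:
a(22) + c(55) → 77
77 + d(137) → 214
b(139) + 214 → 353
Huffman total = 77 + 214 + 353 = 644 bits.
Saving = 706 − 644 = 62 bits.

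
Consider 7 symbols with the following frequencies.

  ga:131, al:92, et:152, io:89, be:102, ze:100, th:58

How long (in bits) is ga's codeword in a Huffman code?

3

Repeatedly merge the two smallest:
combine th(58), io(89) → 147
combine al(92), ze(100) → 192
combine be(102), ga(131) → 233
combine 147, et(152) → 299
combine 192, 233 → 425
combine 299, 425 → 724
ga sits 3 levels below the root, so its codeword is 3 bits.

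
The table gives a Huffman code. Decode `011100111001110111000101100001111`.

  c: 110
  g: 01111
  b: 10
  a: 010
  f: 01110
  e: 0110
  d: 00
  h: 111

Read left to right; each codeword is recognised as soon as it completes (prefix code):
  01110→f | 01110→f | 01110→f | 111→h | 00→d | 010→a | 110→c | 00→d | 01111→g
Decoded message: fffhdacdg

fffhdacdg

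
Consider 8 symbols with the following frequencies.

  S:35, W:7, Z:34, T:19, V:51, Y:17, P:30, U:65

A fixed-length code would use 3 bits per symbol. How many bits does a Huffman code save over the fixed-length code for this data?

49

Fixed-length: 3 bits × 258 symbols = 774 bits.
Huffman merges:
W(7) + Y(17) → 24
T(19) + 24 → 43
P(30) + Z(34) → 64
S(35) + 43 → 78
V(51) + 64 → 115
U(65) + 78 → 143
115 + 143 → 258
Huffman total = 24 + 43 + 64 + 78 + 115 + 143 + 258 = 725 bits.
Saving = 774 − 725 = 49 bits.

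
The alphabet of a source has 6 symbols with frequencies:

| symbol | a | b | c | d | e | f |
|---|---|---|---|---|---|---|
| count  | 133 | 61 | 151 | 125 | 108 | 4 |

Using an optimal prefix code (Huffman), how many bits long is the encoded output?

Greedily combine the two least-frequent nodes:
combine f(4), b(61) → 65
combine 65, e(108) → 173
combine d(125), a(133) → 258
combine c(151), 173 → 324
combine 258, 324 → 582
Each symbol's bit-cost is frequency × depth; summing gives 1402 bits (equivalently 65 + 173 + 258 + 324 + 582).

1402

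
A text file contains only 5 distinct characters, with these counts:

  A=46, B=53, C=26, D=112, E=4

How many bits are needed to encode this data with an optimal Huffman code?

Build the Huffman tree bottom-up:
combine E(4), C(26) → 30
combine 30, A(46) → 76
combine B(53), 76 → 129
combine D(112), 129 → 241
The encoded length is the sum of every internal node's weight: 30 + 76 + 129 + 241 = 476 bits.

476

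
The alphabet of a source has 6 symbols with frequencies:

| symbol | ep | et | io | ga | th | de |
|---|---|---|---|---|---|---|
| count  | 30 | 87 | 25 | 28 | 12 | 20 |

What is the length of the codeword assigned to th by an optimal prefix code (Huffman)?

Build the tree from the bottom:
combine th(12), de(20) → 32
combine io(25), ga(28) → 53
combine ep(30), 32 → 62
combine 53, 62 → 115
combine et(87), 115 → 202
th's leaf is at depth 4, giving a 4-bit codeword.

4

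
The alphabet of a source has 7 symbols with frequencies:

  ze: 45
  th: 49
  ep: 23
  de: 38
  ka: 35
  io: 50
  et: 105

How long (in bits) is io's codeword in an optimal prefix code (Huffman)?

3

Repeatedly merge the two smallest:
merge ep(23) and ka(35): 58
merge de(38) and ze(45): 83
merge th(49) and io(50): 99
merge 58 and 83: 141
merge 99 and et(105): 204
merge 141 and 204: 345
The subtree containing io is merged 3 times, so code length = 3.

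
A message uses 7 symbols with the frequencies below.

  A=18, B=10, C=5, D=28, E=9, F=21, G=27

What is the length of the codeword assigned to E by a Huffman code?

Repeatedly merge the two smallest:
C(5) + E(9) → 14
B(10) + 14 → 24
A(18) + F(21) → 39
24 + G(27) → 51
D(28) + 39 → 67
51 + 67 → 118
E's leaf is at depth 4, giving a 4-bit codeword.

4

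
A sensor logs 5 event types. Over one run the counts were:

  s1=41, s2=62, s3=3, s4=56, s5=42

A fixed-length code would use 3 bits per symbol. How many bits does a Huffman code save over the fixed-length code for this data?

160

Fixed-length: 3 bits × 204 symbols = 612 bits.
Huffman merges:
s3(3) + s1(41) → 44
s5(42) + 44 → 86
s4(56) + s2(62) → 118
86 + 118 → 204
Huffman total = 44 + 86 + 118 + 204 = 452 bits.
Saving = 612 − 452 = 160 bits.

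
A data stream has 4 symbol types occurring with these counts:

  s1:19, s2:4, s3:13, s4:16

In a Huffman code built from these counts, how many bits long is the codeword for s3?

3

Repeatedly merge the two smallest:
merge s2(4) and s3(13): 17
merge s4(16) and 17: 33
merge s1(19) and 33: 52
The subtree containing s3 is merged 3 times, so code length = 3.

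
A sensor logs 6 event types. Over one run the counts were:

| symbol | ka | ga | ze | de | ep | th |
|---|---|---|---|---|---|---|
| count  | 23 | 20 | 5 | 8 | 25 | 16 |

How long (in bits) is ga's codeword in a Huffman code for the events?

Build the tree from the bottom:
merge ze(5) and de(8): 13
merge 13 and th(16): 29
merge ga(20) and ka(23): 43
merge ep(25) and 29: 54
merge 43 and 54: 97
ga's leaf is at depth 2, giving a 2-bit codeword.

2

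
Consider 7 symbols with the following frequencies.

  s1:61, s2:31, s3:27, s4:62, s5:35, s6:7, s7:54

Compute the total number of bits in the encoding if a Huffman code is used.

Greedily combine the two least-frequent nodes:
s6(7) + s3(27) → 34
s2(31) + 34 → 65
s5(35) + s7(54) → 89
s1(61) + s4(62) → 123
65 + 89 → 154
123 + 154 → 277
The encoded length is the sum of every internal node's weight: 34 + 65 + 89 + 123 + 154 + 277 = 742 bits.

742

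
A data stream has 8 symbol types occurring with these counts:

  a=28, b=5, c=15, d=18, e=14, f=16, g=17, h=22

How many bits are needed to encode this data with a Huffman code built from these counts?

396

Merge the two smallest weights repeatedly:
combine b(5), e(14) → 19
combine c(15), f(16) → 31
combine g(17), d(18) → 35
combine 19, h(22) → 41
combine a(28), 31 → 59
combine 35, 41 → 76
combine 59, 76 → 135
The encoded length is the sum of every internal node's weight: 19 + 31 + 35 + 41 + 59 + 76 + 135 = 396 bits.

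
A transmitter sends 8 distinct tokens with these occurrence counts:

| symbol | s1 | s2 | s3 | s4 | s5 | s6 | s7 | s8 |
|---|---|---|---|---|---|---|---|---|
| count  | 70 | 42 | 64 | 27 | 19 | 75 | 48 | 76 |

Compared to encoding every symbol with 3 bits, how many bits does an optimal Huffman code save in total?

Fixed-length: 3 bits × 421 symbols = 1263 bits.
Huffman merges:
merge s5(19) and s4(27): 46
merge s2(42) and 46: 88
merge s7(48) and s3(64): 112
merge s1(70) and s6(75): 145
merge s8(76) and 88: 164
merge 112 and 145: 257
merge 164 and 257: 421
Huffman total = 46 + 88 + 112 + 145 + 164 + 257 + 421 = 1233 bits.
Saving = 1263 − 1233 = 30 bits.

30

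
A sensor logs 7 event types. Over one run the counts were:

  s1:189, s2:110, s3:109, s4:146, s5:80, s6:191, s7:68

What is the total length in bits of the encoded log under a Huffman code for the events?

Greedily combine the two least-frequent nodes:
s7(68) + s5(80) → 148
s3(109) + s2(110) → 219
s4(146) + 148 → 294
s1(189) + s6(191) → 380
219 + 294 → 513
380 + 513 → 893
The encoded length is the sum of every internal node's weight: 148 + 219 + 294 + 380 + 513 + 893 = 2447 bits.

2447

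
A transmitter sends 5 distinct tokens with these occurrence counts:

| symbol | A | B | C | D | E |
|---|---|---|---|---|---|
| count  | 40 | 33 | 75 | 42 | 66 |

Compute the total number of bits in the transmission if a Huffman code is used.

585

Merge the two smallest weights repeatedly:
combine B(33), A(40) → 73
combine D(42), E(66) → 108
combine 73, C(75) → 148
combine 108, 148 → 256
The encoded length is the sum of every internal node's weight: 73 + 108 + 148 + 256 = 585 bits.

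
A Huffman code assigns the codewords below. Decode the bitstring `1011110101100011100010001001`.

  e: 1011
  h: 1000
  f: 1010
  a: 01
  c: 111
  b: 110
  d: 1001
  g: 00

Read left to right; each codeword is recognised as soon as it completes (prefix code):
  1011→e | 110→b | 1011→e | 00→g | 01→a | 110→b | 00→g | 1000→h | 1001→d
Decoded message: ebegabghd

ebegabghd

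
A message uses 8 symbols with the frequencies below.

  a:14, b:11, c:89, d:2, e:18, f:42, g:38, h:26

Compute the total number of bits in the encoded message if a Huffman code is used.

Greedily combine the two least-frequent nodes:
d(2) + b(11) → 13
13 + a(14) → 27
e(18) + h(26) → 44
27 + g(38) → 65
f(42) + 44 → 86
65 + 86 → 151
c(89) + 151 → 240
The encoded length is the sum of every internal node's weight: 13 + 27 + 44 + 65 + 86 + 151 + 240 = 626 bits.

626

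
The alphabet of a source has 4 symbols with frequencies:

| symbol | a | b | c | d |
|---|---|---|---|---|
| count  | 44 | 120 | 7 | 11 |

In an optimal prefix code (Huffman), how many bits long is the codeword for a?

Repeatedly merge the two smallest:
merge c(7) and d(11): 18
merge 18 and a(44): 62
merge 62 and b(120): 182
The subtree containing a is merged 2 times, so code length = 2.

2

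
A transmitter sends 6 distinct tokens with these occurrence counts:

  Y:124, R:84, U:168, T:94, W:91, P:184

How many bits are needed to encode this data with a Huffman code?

1883

Greedily combine the two least-frequent nodes:
merge R(84) and W(91): 175
merge T(94) and Y(124): 218
merge U(168) and 175: 343
merge P(184) and 218: 402
merge 343 and 402: 745
The encoded length is the sum of every internal node's weight: 175 + 218 + 343 + 402 + 745 = 1883 bits.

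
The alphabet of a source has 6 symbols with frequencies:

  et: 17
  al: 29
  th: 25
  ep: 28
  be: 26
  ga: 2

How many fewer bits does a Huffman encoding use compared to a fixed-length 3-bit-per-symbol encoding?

64

Fixed-length: 3 bits × 127 symbols = 381 bits.
Huffman merges:
ga(2) + et(17) → 19
19 + th(25) → 44
be(26) + ep(28) → 54
al(29) + 44 → 73
54 + 73 → 127
Huffman total = 19 + 44 + 54 + 73 + 127 = 317 bits.
Saving = 381 − 317 = 64 bits.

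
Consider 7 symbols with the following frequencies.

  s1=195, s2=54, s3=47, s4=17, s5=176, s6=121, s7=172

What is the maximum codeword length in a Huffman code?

5

Merge the two lowest-weight nodes at each step:
combine s4(17), s3(47) → 64
combine s2(54), 64 → 118
combine 118, s6(121) → 239
combine s7(172), s5(176) → 348
combine s1(195), 239 → 434
combine 348, 434 → 782
Maximum depth reached is 5.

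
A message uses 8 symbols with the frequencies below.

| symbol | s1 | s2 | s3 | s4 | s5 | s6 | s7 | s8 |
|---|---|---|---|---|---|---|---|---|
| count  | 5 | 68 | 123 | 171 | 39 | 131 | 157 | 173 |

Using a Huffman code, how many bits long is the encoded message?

2413

Build the Huffman tree bottom-up:
combine s1(5), s5(39) → 44
combine 44, s2(68) → 112
combine 112, s3(123) → 235
combine s6(131), s7(157) → 288
combine s4(171), s8(173) → 344
combine 235, 288 → 523
combine 344, 523 → 867
The encoded length is the sum of every internal node's weight: 44 + 112 + 235 + 288 + 344 + 523 + 867 = 2413 bits.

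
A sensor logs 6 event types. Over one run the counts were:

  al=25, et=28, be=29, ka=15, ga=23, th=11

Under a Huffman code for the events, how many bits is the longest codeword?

Merge the two lowest-weight nodes at each step:
combine th(11), ka(15) → 26
combine ga(23), al(25) → 48
combine 26, et(28) → 54
combine be(29), 48 → 77
combine 54, 77 → 131
Maximum depth reached is 3.

3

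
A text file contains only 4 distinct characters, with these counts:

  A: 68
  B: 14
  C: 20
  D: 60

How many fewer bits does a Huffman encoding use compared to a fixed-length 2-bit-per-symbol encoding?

Fixed-length: 2 bits × 162 symbols = 324 bits.
Huffman merges:
combine B(14), C(20) → 34
combine 34, D(60) → 94
combine A(68), 94 → 162
Huffman total = 34 + 94 + 162 = 290 bits.
Saving = 324 − 290 = 34 bits.

34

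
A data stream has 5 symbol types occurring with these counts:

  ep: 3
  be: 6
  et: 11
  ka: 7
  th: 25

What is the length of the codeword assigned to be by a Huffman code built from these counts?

4

Repeatedly merge the two smallest:
ep(3) + be(6) → 9
ka(7) + 9 → 16
et(11) + 16 → 27
th(25) + 27 → 52
The subtree containing be is merged 4 times, so code length = 4.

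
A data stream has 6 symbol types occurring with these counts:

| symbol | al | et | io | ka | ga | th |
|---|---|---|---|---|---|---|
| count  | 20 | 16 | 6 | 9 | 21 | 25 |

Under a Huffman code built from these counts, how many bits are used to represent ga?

2

Huffman merges, smallest pair first:
io(6) + ka(9) → 15
15 + et(16) → 31
al(20) + ga(21) → 41
th(25) + 31 → 56
41 + 56 → 97
ga's leaf is at depth 2, giving a 2-bit codeword.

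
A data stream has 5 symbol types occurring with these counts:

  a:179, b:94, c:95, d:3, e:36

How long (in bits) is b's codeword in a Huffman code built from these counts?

Repeatedly merge the two smallest:
merge d(3) and e(36): 39
merge 39 and b(94): 133
merge c(95) and 133: 228
merge a(179) and 228: 407
b sits 3 levels below the root, so its codeword is 3 bits.

3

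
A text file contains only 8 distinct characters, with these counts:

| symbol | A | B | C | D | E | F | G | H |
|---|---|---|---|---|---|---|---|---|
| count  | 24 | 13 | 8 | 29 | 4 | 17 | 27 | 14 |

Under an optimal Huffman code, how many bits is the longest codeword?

Merge the two lowest-weight nodes at each step:
E(4) + C(8) → 12
12 + B(13) → 25
H(14) + F(17) → 31
A(24) + 25 → 49
G(27) + D(29) → 56
31 + 49 → 80
56 + 80 → 136
The rarest symbols sit at the bottom; the longest codeword is 5 bits.

5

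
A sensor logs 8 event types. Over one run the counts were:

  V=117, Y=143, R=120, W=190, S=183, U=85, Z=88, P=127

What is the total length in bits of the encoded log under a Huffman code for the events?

3142

Merge the two smallest weights repeatedly:
merge U(85) and Z(88): 173
merge V(117) and R(120): 237
merge P(127) and Y(143): 270
merge 173 and S(183): 356
merge W(190) and 237: 427
merge 270 and 356: 626
merge 427 and 626: 1053
Each symbol's bit-cost is frequency × depth; summing gives 3142 bits (equivalently 173 + 237 + 270 + 356 + 427 + 626 + 1053).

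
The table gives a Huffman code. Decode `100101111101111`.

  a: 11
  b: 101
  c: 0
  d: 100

Read left to right; each codeword is recognised as soon as it completes (prefix code):
  100→d | 101→b | 11→a | 11→a | 0→c | 11→a | 11→a
Decoded message: dbaacaa

dbaacaa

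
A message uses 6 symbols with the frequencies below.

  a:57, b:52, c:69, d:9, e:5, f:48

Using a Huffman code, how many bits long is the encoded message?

Build the Huffman tree bottom-up:
merge e(5) and d(9): 14
merge 14 and f(48): 62
merge b(52) and a(57): 109
merge 62 and c(69): 131
merge 109 and 131: 240
Each symbol's bit-cost is frequency × depth; summing gives 556 bits (equivalently 14 + 62 + 109 + 131 + 240).

556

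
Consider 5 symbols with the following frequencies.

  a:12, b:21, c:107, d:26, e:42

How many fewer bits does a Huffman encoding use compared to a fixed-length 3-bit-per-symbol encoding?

223

Fixed-length: 3 bits × 208 symbols = 624 bits.
Huffman merges:
a(12) + b(21) → 33
d(26) + 33 → 59
e(42) + 59 → 101
101 + c(107) → 208
Huffman total = 33 + 59 + 101 + 208 = 401 bits.
Saving = 624 − 401 = 223 bits.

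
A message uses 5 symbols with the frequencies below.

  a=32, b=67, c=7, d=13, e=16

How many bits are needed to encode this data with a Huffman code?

Merge the two smallest weights repeatedly:
c(7) + d(13) → 20
e(16) + 20 → 36
a(32) + 36 → 68
b(67) + 68 → 135
Total encoded bits = sum of merged weights = 20 + 36 + 68 + 135 = 259.

259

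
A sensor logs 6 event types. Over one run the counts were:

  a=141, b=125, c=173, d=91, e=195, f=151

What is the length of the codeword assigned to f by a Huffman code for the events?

Build the tree from the bottom:
d(91) + b(125) → 216
a(141) + f(151) → 292
c(173) + e(195) → 368
216 + 292 → 508
368 + 508 → 876
f sits 3 levels below the root, so its codeword is 3 bits.

3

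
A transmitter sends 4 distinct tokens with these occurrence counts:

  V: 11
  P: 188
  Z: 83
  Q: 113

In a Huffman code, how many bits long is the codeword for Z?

3

Repeatedly merge the two smallest:
merge V(11) and Z(83): 94
merge 94 and Q(113): 207
merge P(188) and 207: 395
The subtree containing Z is merged 3 times, so code length = 3.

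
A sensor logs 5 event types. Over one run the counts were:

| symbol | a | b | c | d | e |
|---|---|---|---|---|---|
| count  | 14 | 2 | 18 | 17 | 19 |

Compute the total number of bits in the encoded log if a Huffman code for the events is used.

156

Build the Huffman tree bottom-up:
combine b(2), a(14) → 16
combine 16, d(17) → 33
combine c(18), e(19) → 37
combine 33, 37 → 70
Each symbol's bit-cost is frequency × depth; summing gives 156 bits (equivalently 16 + 33 + 37 + 70).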